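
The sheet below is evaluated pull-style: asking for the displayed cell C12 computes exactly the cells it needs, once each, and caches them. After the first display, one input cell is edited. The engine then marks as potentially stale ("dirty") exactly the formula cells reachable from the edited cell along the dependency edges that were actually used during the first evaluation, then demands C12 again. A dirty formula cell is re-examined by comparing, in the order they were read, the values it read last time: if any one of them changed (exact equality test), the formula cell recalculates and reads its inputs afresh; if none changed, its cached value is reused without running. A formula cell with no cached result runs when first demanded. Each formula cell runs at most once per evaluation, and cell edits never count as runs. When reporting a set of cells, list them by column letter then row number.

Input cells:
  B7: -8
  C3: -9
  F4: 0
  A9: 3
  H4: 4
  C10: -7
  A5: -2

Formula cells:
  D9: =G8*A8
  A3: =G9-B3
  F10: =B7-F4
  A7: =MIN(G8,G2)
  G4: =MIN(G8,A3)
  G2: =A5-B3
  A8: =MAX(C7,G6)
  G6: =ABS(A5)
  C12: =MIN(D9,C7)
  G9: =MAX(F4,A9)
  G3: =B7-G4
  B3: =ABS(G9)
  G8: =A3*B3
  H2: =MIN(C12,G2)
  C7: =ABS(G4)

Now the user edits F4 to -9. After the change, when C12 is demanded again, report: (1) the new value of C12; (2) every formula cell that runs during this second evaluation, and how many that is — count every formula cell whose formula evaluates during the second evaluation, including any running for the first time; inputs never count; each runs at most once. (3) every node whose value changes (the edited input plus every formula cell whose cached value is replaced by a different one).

Demanding C12 again yields 0.
1 formula cells run: G9.
The nodes whose values change: F4.
Note the absorption at G9: it re-runs yet its value is the same, leaving the output's value untouched.

First demand of the output computes:
  G6 = ABS(-2) = 2
  G9 = MAX(0, 3) = 3
  B3 = ABS(3) = 3
  A3 = 3 - 3 = 0
  G8 = 0 * 3 = 0
  G4 = MIN(0, 0) = 0
  C7 = ABS(0) = 0
  A8 = MAX(0, 2) = 2
  D9 = 0 * 2 = 0
  C12 = MIN(0, 0) = 0

After the edit, cleaning proceeds:
  G9: a read changed (F4 0->-9) — executes, giving 3 — identical to its old value.
  B3: dirty, but its reads are unchanged (G9 unchanged); cached 3 stands.
  A3: dirty, but its reads are unchanged (G9 unchanged, B3 unchanged); cached 0 stands.
  G8: dirty, but its reads are unchanged (A3 unchanged, B3 unchanged); cached 0 stands.
  G4: dirty, but its reads are unchanged (G8 unchanged, A3 unchanged); cached 0 stands.
  C7: dirty, but its reads are unchanged (G4 unchanged); cached 0 stands.
  A8: dirty, but its reads are unchanged (C7 unchanged, G6 unchanged); cached 2 stands.
  D9: dirty, but its reads are unchanged (G8 unchanged, A8 unchanged); cached 0 stands.
  C12: dirty, but its reads are unchanged (D9 unchanged, C7 unchanged); cached 0 stands.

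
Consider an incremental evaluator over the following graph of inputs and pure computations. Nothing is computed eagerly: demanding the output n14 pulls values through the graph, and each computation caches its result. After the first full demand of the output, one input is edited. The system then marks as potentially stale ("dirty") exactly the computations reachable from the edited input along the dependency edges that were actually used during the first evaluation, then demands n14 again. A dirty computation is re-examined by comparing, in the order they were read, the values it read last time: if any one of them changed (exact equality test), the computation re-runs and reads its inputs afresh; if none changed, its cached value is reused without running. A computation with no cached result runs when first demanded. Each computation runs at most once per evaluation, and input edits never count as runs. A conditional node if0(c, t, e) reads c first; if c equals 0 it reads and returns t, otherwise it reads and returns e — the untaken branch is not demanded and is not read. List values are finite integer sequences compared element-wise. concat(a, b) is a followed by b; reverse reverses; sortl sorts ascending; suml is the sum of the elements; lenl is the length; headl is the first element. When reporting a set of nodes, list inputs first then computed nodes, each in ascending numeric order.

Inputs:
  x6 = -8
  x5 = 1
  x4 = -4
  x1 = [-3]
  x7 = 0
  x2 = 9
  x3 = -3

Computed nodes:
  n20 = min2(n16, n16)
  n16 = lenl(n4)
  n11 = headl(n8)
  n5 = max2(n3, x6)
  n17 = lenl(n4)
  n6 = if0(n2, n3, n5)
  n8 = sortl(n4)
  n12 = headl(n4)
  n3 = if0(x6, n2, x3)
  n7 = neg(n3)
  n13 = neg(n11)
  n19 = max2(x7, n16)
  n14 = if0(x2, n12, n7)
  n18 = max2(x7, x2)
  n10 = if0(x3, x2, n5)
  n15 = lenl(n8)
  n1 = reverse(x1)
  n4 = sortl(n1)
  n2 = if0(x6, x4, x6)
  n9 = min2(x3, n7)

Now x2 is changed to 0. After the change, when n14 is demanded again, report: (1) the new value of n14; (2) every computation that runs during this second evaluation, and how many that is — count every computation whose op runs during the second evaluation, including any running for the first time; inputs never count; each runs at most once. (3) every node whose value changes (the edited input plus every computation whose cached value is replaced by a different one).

n14 now evaluates to -3.
Run set: n1, n4, n12, n14 (4 run).
Changed values: x2, n14.
The important point: the flipped condition pulls in fresh nodes; n1, n4, n12 run for the first time.

Initial pass — values computed on the first demand:
  n3 = if0(x6=-8 -> else branch x3) = -3
  n7 = neg(-3) = 3
  n14 = if0(x2=9 -> else branch n7) = 3

Second demand — change propagation:
  n1: newly demanded (no cache) — executes and yields [-3].
  n4: newly demanded (no cache) — executes and yields [-3].
  n12: newly demanded (no cache) — executes and yields -3.
  n14: re-runs because x2 9->0; new result -3.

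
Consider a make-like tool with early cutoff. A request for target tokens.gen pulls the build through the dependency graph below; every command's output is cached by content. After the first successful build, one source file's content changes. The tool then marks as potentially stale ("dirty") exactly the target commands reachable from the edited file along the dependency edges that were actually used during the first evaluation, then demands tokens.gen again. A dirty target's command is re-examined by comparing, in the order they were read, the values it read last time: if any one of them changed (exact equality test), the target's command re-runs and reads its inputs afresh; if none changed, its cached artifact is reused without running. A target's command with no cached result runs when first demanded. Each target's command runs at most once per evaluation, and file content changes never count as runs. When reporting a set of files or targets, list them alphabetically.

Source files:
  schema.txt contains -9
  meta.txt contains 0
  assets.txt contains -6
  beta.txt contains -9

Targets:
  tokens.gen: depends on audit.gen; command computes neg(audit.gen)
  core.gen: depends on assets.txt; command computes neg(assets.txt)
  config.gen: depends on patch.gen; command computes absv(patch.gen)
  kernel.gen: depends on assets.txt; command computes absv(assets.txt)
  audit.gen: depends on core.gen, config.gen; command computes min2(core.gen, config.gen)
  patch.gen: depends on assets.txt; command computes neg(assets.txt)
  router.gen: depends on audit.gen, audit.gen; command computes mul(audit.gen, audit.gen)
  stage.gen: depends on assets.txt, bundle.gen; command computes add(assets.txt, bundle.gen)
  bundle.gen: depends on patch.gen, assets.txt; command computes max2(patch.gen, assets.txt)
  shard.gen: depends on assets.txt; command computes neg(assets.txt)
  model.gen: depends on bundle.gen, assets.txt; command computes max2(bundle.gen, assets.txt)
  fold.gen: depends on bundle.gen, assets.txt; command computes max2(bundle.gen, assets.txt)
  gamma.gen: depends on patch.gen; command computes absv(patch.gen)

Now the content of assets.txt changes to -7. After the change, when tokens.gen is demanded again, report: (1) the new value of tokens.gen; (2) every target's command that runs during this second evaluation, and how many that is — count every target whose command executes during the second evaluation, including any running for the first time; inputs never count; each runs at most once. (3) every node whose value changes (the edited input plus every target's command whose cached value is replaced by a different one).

Demanding tokens.gen again yields -7.
5 target commands run: audit.gen, config.gen, core.gen, patch.gen, tokens.gen.
The nodes whose values change: assets.txt, audit.gen, config.gen, core.gen, patch.gen, tokens.gen.

First demand of the output computes:
  core.gen = neg(-6) = 6
  patch.gen = neg(-6) = 6
  config.gen = absv(6) = 6
  audit.gen = min2(6, 6) = 6
  tokens.gen = neg(6) = -6

After the edit, cleaning proceeds:
  core.gen: a read changed (assets.txt -6->-7) — executes, giving 7.
  patch.gen: a read changed (assets.txt -6->-7) — executes, giving 7.
  config.gen: a read changed (patch.gen 6->7) — executes, giving 7.
  audit.gen: a read changed (core.gen 6->7; config.gen 6->7) — executes, giving 7.
  tokens.gen: a read changed (audit.gen 6->7) — executes, giving -7.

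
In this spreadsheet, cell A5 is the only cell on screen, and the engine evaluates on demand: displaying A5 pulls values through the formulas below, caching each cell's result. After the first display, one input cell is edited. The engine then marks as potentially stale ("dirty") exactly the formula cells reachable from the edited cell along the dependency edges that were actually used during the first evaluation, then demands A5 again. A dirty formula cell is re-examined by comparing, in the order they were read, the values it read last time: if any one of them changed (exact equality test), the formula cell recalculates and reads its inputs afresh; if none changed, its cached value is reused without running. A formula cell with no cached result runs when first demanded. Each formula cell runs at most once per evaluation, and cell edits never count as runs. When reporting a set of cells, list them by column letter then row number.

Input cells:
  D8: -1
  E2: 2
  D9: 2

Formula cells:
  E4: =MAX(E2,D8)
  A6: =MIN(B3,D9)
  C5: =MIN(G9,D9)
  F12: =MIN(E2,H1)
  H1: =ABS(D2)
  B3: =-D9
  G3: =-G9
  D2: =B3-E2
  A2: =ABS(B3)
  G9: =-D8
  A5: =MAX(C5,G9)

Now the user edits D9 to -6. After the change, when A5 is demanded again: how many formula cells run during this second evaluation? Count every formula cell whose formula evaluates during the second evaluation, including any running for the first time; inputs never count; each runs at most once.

Initial pass — values computed on the first demand:
  G9 = -(-1) = 1
  C5 = MIN(1, 2) = 1
  A5 = MAX(1, 1) = 1

Second demand — change propagation:
  C5: re-runs because D9 2->-6; new result -6.
  A5: re-runs because C5 1->-6; new result 1 (unchanged).

Run set: A5, C5 (2 run).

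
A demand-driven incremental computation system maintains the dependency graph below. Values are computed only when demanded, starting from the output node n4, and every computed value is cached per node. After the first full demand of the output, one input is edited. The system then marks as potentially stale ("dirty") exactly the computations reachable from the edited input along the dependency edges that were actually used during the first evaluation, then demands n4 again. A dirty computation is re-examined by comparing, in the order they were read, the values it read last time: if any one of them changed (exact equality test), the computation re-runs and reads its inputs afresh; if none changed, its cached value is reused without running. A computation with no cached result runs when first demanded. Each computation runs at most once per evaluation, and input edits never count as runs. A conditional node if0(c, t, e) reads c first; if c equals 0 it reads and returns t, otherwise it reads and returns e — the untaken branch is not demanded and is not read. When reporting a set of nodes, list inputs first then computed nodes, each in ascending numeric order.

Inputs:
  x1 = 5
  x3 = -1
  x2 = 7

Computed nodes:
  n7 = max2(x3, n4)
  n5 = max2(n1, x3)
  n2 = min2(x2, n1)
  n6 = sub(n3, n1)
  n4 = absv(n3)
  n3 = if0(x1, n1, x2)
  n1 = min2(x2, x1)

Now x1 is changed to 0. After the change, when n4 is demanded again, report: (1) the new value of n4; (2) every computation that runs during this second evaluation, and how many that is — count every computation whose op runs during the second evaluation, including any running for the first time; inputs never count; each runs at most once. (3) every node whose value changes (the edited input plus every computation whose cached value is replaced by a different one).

First evaluation (everything demanded from the output):
  n3 = if0(x1=5 -> else branch x2) = 7
  n4 = absv(7) = 7

Propagation after the edit:
  n1: demanded for the first time — runs, produces 0.
  n3: runs — x1 5->0; result 0.
  n4: runs — n3 7->0; result 0.

Key observation: a condition flipped, so demand reaches new nodes — n1 runs for the first time.

New value of n4: 0.
Computations that run: n1, n3, n4 — 3 in total.
Values that change: x1, n3, n4.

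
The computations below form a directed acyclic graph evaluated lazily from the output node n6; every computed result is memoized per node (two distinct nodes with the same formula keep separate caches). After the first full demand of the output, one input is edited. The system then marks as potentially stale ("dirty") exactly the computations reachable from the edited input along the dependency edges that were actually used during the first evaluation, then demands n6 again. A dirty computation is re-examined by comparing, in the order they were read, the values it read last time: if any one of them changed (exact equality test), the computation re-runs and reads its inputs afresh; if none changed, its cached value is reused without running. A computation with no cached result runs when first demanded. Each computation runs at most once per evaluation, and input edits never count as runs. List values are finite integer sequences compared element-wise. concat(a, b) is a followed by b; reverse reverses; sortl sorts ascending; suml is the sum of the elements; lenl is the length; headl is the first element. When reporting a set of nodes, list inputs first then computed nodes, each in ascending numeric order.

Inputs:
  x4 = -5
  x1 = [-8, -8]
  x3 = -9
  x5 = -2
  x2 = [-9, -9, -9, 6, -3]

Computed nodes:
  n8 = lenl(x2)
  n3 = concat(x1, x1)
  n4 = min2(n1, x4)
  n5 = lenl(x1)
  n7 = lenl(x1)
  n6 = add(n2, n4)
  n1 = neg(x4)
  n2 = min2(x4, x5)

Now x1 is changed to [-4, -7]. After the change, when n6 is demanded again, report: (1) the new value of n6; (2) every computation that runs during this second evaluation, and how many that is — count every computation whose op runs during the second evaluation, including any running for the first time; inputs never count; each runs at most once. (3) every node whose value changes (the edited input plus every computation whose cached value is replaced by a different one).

Demanding n6 again yields -10.
0 computations run: none.
The nodes whose values change: x1.
Note the shortcut — x1 feeds only undemanded nodes, so no recomputation happens.

First demand of the output computes:
  n1 = neg(-5) = 5
  n2 = min2(-5, -2) = -5
  n4 = min2(5, -5) = -5
  n6 = add(-5, -5) = -10

After the edit, cleaning proceeds:
  x1 only reaches undemanded nodes; the second demand re-runs nothing.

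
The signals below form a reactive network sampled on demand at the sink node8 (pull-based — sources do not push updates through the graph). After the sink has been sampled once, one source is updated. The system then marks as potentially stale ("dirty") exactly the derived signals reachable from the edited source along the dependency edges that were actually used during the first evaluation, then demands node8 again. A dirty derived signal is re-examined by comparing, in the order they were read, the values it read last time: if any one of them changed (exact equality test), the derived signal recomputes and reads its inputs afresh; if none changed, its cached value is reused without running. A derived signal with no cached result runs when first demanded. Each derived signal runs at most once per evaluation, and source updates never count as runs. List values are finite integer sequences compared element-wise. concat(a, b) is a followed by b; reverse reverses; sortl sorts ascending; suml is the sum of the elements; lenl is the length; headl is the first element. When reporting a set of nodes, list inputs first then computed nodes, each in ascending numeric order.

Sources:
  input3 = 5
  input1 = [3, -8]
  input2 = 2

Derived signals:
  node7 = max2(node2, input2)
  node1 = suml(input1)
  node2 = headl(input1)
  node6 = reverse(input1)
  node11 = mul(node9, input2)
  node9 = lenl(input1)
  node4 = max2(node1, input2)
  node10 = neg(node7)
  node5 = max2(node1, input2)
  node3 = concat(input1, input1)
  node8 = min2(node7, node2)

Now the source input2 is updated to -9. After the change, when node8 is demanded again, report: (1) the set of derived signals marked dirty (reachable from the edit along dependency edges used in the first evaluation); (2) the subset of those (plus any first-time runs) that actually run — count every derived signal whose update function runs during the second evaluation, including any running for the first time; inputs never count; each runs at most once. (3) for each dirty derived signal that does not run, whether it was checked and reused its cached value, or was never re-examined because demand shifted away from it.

Dirty set: node7, node8.
Run set: node7 (1 run).
Re-examined without running (cache reused): node8.
The important point: node7 recomputes to an identical value, and the output ends up unchanged.

Initial pass — values computed on the first demand:
  node2 = headl([3, -8]) = 3
  node7 = max2(3, 2) = 3
  node8 = min2(3, 3) = 3

Second demand — change propagation:
  node7: re-runs because input2 2->-9; new result 3 (unchanged).
  node8: re-examined; everything it read last time is the same (node7 unchanged, node2 unchanged) — cache 3 kept, no run.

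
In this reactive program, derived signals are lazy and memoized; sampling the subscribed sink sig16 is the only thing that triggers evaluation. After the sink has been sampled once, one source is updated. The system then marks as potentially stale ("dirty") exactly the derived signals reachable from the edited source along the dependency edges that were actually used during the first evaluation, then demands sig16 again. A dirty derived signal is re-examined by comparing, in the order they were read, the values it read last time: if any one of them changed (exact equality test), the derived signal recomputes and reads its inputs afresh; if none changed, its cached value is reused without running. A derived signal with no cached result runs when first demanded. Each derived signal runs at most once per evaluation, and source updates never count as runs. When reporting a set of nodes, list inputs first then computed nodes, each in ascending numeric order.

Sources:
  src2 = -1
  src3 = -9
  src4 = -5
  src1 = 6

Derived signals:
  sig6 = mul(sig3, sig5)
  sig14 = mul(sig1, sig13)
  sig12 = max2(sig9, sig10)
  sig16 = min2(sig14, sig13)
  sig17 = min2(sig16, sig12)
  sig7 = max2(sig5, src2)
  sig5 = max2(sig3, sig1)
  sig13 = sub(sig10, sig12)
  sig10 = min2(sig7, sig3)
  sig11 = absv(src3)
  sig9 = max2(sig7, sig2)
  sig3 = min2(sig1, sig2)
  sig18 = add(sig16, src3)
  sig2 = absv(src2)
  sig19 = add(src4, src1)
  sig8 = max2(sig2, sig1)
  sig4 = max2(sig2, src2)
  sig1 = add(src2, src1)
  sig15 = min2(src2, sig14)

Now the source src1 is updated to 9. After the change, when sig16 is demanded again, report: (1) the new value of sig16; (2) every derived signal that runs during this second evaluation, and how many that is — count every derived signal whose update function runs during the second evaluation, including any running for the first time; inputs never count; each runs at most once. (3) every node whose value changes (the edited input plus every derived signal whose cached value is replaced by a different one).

First demand of the output computes:
  sig1 = add(-1, 6) = 5
  sig2 = absv(-1) = 1
  sig3 = min2(5, 1) = 1
  sig5 = max2(1, 5) = 5
  sig7 = max2(5, -1) = 5
  sig9 = max2(5, 1) = 5
  sig10 = min2(5, 1) = 1
  sig12 = max2(5, 1) = 5
  sig13 = sub(1, 5) = -4
  sig14 = mul(5, -4) = -20
  sig16 = min2(-20, -4) = -20

After the edit, cleaning proceeds:
  sig1: a read changed (src1 6->9) — executes, giving 8.
  sig3: a read changed (sig1 5->8) — executes, giving 1 — identical to its old value.
  sig5: a read changed (sig1 5->8) — executes, giving 8.
  sig7: a read changed (sig5 5->8) — executes, giving 8.
  sig9: a read changed (sig7 5->8) — executes, giving 8.
  sig10: a read changed (sig7 5->8) — executes, giving 1 — identical to its old value.
  sig12: a read changed (sig9 5->8) — executes, giving 8.
  sig13: a read changed (sig12 5->8) — executes, giving -7.
  sig14: a read changed (sig1 5->8; sig13 -4->-7) — executes, giving -56.
  sig16: a read changed (sig14 -20->-56; sig13 -4->-7) — executes, giving -56.

Demanding sig16 again yields -56.
10 derived signals run: sig1, sig3, sig5, sig7, sig9, sig10, sig12, sig13, sig14, sig16.
The nodes whose values change: src1, sig1, sig5, sig7, sig9, sig12, sig13, sig14, sig16.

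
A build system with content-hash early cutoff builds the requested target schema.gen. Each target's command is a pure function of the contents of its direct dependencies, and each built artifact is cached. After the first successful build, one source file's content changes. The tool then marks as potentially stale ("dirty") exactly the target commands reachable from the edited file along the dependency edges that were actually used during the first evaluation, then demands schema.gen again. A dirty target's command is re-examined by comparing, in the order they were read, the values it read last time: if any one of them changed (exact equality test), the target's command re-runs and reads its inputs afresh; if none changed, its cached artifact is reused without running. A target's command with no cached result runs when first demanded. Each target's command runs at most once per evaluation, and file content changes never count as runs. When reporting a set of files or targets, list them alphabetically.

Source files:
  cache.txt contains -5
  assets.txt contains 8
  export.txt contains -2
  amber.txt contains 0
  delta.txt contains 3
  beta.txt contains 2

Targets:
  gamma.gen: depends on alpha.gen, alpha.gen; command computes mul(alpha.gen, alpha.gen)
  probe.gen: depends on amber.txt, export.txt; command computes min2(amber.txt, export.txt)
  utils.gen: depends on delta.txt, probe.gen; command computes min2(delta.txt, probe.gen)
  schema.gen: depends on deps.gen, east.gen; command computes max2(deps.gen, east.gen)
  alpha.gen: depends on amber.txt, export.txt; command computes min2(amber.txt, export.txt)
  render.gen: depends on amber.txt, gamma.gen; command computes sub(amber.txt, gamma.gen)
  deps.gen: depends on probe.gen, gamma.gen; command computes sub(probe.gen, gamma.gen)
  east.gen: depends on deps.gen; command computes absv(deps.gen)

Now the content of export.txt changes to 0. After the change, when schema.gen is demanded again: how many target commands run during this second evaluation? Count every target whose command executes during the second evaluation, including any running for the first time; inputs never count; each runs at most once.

First evaluation (everything demanded from the output):
  alpha.gen = min2(0, -2) = -2
  gamma.gen = mul(-2, -2) = 4
  probe.gen = min2(0, -2) = -2
  deps.gen = sub(-2, 4) = -6
  east.gen = absv(-6) = 6
  schema.gen = max2(-6, 6) = 6

Propagation after the edit:
  alpha.gen: runs — export.txt -2->0; result 0.
  gamma.gen: runs — alpha.gen -2->0; alpha.gen -2->0; result 0.
  probe.gen: runs — export.txt -2->0; result 0.
  deps.gen: runs — probe.gen -2->0; gamma.gen 4->0; result 0.
  east.gen: runs — deps.gen -6->0; result 0.
  schema.gen: runs — deps.gen -6->0; east.gen 6->0; result 0.

Target commands that run: alpha.gen, deps.gen, east.gen, gamma.gen, probe.gen, schema.gen — 6 in total.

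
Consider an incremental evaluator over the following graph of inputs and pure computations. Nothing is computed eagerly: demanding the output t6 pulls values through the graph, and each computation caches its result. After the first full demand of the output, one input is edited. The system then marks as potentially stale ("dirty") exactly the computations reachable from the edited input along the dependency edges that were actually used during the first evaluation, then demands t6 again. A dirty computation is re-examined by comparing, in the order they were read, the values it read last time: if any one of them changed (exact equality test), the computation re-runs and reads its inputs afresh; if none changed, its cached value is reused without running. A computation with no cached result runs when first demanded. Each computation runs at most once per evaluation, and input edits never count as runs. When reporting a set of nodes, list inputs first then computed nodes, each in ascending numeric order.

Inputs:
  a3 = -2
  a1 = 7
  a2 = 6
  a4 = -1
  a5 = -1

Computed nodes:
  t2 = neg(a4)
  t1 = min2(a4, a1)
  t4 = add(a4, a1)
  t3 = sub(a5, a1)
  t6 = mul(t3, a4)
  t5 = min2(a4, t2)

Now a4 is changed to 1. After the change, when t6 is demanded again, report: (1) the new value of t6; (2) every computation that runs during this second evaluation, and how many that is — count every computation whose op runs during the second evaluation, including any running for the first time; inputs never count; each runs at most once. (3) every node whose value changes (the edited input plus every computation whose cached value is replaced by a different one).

t6 now evaluates to -8.
Run set: t6 (1 run).
Changed values: a4, t6.

Initial pass — values computed on the first demand:
  t3 = sub(-1, 7) = -8
  t6 = mul(-8, -1) = 8

Second demand — change propagation:
  t6: re-runs because a4 -1->1; new result -8.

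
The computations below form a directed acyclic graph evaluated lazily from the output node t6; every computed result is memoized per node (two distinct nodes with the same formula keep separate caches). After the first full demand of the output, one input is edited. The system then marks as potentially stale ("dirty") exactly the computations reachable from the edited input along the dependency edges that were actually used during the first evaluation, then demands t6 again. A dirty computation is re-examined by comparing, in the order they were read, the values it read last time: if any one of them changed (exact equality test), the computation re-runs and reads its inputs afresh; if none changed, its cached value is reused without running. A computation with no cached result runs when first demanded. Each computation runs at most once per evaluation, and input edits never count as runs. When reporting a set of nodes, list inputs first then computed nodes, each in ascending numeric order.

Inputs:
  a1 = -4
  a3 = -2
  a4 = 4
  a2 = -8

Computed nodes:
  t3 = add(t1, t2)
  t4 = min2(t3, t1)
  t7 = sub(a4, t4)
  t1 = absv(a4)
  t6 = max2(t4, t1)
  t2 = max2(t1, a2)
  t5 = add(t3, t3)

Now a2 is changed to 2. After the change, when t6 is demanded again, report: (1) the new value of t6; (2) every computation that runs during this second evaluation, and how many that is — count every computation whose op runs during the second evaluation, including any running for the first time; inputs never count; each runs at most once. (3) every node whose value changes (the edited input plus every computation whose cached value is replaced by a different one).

Demanding t6 again yields 4.
1 computations run: t2.
The nodes whose values change: a2.
Note the absorption at t2: it re-runs yet its value is the same, leaving the output's value untouched.

First demand of the output computes:
  t1 = absv(4) = 4
  t2 = max2(4, -8) = 4
  t3 = add(4, 4) = 8
  t4 = min2(8, 4) = 4
  t6 = max2(4, 4) = 4

After the edit, cleaning proceeds:
  t2: a read changed (a2 -8->2) — executes, giving 4 — identical to its old value.
  t3: dirty, but its reads are unchanged (t1 unchanged, t2 unchanged); cached 8 stands.
  t4: dirty, but its reads are unchanged (t3 unchanged, t1 unchanged); cached 4 stands.
  t6: dirty, but its reads are unchanged (t4 unchanged, t1 unchanged); cached 4 stands.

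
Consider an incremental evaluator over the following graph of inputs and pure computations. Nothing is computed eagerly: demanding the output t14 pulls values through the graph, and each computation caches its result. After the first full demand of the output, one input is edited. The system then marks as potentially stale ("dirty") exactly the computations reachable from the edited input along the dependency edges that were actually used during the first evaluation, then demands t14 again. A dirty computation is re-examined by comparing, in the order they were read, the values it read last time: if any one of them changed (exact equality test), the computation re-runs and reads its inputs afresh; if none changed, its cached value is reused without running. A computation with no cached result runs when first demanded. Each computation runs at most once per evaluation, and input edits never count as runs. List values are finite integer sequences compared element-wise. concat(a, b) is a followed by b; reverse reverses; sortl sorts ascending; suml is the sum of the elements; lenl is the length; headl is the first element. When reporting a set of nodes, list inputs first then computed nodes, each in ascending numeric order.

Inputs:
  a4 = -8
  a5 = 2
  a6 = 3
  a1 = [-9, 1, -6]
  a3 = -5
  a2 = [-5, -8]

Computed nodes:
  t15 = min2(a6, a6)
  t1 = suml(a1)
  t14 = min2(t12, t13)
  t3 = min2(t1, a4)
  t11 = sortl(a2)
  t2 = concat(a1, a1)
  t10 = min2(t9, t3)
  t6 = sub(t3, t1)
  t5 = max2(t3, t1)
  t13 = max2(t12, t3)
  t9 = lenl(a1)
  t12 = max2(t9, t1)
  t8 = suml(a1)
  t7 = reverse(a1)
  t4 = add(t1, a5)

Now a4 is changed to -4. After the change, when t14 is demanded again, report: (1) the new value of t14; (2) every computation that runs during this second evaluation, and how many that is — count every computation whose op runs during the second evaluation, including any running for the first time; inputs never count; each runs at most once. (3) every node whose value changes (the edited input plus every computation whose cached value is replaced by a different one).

Initial pass — values computed on the first demand:
  t1 = suml([-9, 1, -6]) = -14
  t3 = min2(-14, -8) = -14
  t9 = lenl([-9, 1, -6]) = 3
  t12 = max2(3, -14) = 3
  t13 = max2(3, -14) = 3
  t14 = min2(3, 3) = 3

Second demand — change propagation:
  t3: re-runs because a4 -8->-4; new result -14 (unchanged).
  t13: re-examined; everything it read last time is the same (t12 unchanged, t3 unchanged) — cache 3 kept, no run.
  t14: re-examined; everything it read last time is the same (t12 unchanged, t13 unchanged) — cache 3 kept, no run.

The important point: t3 recomputes to an identical value, and the output ends up unchanged.

t14 now evaluates to 3.
Run set: t3 (1 run).
Changed values: a4.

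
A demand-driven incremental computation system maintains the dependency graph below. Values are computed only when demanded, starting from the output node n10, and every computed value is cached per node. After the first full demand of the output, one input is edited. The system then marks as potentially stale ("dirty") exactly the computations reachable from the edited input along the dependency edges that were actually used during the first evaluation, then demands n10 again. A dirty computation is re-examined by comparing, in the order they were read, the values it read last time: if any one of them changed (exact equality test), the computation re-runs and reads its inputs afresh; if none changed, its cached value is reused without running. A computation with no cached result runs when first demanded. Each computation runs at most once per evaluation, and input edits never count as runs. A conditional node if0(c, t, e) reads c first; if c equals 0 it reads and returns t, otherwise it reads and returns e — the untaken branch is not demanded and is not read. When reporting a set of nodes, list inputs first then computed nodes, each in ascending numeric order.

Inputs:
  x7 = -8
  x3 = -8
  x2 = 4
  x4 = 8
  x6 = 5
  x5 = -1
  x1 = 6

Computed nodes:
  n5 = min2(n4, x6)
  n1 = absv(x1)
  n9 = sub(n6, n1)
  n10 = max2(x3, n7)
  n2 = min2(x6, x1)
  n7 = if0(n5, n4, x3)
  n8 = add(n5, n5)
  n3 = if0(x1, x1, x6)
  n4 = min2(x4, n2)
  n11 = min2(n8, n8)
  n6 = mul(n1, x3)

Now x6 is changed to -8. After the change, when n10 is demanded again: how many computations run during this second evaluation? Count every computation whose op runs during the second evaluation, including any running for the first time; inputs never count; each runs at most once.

First evaluation (everything demanded from the output):
  n2 = min2(5, 6) = 5
  n4 = min2(8, 5) = 5
  n5 = min2(5, 5) = 5
  n7 = if0(n5=5 -> else branch x3) = -8
  n10 = max2(-8, -8) = -8

Propagation after the edit:
  n2: runs — x6 5->-8; result -8.
  n4: runs — n2 5->-8; result -8.
  n5: runs — n4 5->-8; x6 5->-8; result -8.
  n7: runs — n5 5->-8; result -8 (same value as before).
  n10: checked — values it read are unchanged (x3 unchanged, n7 unchanged); reused cached -8 without running.

Key observation: the change is absorbed at n7 — it re-runs but produces the same value, and the output's value is unchanged.

Computations that run: n2, n4, n5, n7 — 4 in total.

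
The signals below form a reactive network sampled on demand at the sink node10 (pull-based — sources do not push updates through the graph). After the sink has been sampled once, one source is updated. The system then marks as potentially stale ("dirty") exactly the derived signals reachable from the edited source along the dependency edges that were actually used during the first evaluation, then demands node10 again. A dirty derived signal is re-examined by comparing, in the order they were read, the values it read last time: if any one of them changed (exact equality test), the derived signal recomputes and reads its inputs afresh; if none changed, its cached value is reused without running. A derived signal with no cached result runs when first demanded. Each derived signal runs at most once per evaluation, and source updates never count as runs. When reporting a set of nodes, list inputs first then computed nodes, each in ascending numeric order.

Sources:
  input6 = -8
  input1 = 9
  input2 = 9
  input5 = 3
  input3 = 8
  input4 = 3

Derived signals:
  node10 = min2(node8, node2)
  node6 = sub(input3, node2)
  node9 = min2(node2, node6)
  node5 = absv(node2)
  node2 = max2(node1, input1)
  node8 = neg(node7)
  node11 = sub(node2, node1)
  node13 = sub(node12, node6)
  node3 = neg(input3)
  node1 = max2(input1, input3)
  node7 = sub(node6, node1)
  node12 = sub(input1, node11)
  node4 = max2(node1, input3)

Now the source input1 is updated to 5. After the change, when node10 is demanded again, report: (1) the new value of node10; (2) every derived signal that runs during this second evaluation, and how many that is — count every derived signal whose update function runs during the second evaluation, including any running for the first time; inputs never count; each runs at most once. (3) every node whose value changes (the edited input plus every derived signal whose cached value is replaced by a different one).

node10 now evaluates to 8.
Run set: node1, node2, node6, node7, node8, node10 (6 run).
Changed values: input1, node1, node2, node6, node7, node8, node10.

Initial pass — values computed on the first demand:
  node1 = max2(9, 8) = 9
  node2 = max2(9, 9) = 9
  node6 = sub(8, 9) = -1
  node7 = sub(-1, 9) = -10
  node8 = neg(-10) = 10
  node10 = min2(10, 9) = 9

Second demand — change propagation:
  node1: re-runs because input1 9->5; new result 8.
  node2: re-runs because node1 9->8; input1 9->5; new result 8.
  node6: re-runs because node2 9->8; new result 0.
  node7: re-runs because node6 -1->0; node1 9->8; new result -8.
  node8: re-runs because node7 -10->-8; new result 8.
  node10: re-runs because node8 10->8; node2 9->8; new result 8.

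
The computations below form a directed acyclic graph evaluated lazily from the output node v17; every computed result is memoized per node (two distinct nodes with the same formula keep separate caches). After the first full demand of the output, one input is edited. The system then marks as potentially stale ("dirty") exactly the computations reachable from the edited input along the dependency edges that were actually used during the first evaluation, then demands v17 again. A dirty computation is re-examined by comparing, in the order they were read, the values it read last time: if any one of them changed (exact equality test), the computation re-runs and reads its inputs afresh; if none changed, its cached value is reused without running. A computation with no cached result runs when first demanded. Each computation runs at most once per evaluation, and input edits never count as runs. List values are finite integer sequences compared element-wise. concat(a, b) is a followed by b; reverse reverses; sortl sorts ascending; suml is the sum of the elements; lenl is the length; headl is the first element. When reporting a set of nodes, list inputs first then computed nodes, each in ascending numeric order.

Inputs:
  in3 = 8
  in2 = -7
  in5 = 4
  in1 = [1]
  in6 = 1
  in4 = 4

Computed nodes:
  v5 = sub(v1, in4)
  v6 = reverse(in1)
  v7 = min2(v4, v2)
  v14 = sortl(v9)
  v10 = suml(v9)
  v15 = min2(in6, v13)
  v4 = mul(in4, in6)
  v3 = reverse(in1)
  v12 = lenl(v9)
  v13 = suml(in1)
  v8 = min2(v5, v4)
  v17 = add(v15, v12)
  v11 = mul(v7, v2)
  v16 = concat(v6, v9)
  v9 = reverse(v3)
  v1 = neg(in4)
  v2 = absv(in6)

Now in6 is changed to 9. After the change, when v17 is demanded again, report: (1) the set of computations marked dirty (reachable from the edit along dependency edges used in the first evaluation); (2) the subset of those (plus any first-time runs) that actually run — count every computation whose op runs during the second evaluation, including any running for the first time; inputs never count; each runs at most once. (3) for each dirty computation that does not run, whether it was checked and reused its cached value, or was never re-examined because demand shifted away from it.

The edit dirties: v15, v17.
1 computations run: v15.
Cache hits after checking: v17.
Note the absorption at v15: it re-runs yet its value is the same, leaving the output's value untouched.

First demand of the output computes:
  v3 = reverse([1]) = [1]
  v9 = reverse([1]) = [1]
  v12 = lenl([1]) = 1
  v13 = suml([1]) = 1
  v15 = min2(1, 1) = 1
  v17 = add(1, 1) = 2

After the edit, cleaning proceeds:
  v15: a read changed (in6 1->9) — executes, giving 1 — identical to its old value.
  v17: dirty, but its reads are unchanged (v15 unchanged, v12 unchanged); cached 2 stands.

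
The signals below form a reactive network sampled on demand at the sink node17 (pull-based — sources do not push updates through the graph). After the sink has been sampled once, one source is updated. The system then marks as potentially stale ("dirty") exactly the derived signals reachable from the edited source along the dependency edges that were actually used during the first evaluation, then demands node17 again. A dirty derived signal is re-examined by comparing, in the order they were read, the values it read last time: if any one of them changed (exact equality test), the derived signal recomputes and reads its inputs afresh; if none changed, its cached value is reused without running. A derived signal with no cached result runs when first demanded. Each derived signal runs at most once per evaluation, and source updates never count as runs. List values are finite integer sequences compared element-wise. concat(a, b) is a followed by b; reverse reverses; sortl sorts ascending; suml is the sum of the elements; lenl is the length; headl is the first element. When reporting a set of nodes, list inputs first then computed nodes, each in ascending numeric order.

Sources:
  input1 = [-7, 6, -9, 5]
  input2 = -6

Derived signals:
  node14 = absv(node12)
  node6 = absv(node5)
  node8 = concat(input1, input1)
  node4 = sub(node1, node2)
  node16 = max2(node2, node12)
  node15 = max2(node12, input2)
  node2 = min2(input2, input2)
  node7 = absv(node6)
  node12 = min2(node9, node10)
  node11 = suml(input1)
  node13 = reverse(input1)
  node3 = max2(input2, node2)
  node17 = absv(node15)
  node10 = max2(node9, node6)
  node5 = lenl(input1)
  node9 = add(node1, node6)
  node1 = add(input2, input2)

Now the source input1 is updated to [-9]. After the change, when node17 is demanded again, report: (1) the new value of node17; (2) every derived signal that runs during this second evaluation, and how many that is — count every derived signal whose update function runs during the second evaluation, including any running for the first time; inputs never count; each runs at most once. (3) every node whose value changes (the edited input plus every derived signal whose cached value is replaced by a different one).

node17 now evaluates to 6.
Run set: node5, node6, node9, node10, node12, node15 (6 run).
Changed values: input1, node5, node6, node9, node10, node12.
The important point: node15 recomputes to an identical value, and the output ends up unchanged.

Initial pass — values computed on the first demand:
  node1 = add(-6, -6) = -12
  node5 = lenl([-7, 6, -9, 5]) = 4
  node6 = absv(4) = 4
  node9 = add(-12, 4) = -8
  node10 = max2(-8, 4) = 4
  node12 = min2(-8, 4) = -8
  node15 = max2(-8, -6) = -6
  node17 = absv(-6) = 6

Second demand — change propagation:
  node5: re-runs because input1 [-7, 6, -9, 5]->[-9]; new result 1.
  node6: re-runs because node5 4->1; new result 1.
  node9: re-runs because node6 4->1; new result -11.
  node10: re-runs because node9 -8->-11; node6 4->1; new result 1.
  node12: re-runs because node9 -8->-11; node10 4->1; new result -11.
  node15: re-runs because node12 -8->-11; new result -6 (unchanged).
  node17: re-examined; everything it read last time is the same (node15 unchanged) — cache 6 kept, no run.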